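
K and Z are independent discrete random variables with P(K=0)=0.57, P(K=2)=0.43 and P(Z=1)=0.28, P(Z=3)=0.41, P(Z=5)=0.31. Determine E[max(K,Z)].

3.1804

E[max(K,Z)] = Σ_k Σ_z max(k,z) · P(K=k)P(Z=z)
 = 1·0.1596 + 3·0.2337 + 5·0.1767 + 2·0.1204 + 3·0.1763 + 5·0.1333
 = 0.1596 + 0.7011 + 0.8835 + 0.2408 + 0.5289 + 0.6665
 = 3.1804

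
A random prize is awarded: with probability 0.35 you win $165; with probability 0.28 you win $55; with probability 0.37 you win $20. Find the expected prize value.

E[payout] = 165·0.35 + 55·0.28 + 20·0.37
 = 57.75 + 15.4 + 7.4
 = 80.55

80.55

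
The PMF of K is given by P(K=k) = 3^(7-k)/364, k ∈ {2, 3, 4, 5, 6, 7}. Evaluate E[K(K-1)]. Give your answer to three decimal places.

E[K(K-1)] = Σ k(k-1)·P(K=k)
 = 2·243/364 + 6·81/364 + 12·27/364 + 20·9/364 + 30·3/364 + 42·1/364
 = 243/182 + 243/182 + 81/91 + 45/91 + 45/182 + 3/26
 = 402/91

4.418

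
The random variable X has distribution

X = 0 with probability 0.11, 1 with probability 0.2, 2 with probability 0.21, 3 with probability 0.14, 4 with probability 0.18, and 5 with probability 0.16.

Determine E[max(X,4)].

4.16

E[max(X,4)] = Σ max(x,4)·P(X=x)
 = 4·0.11 + 4·0.2 + 4·0.21 + 4·0.14 + 4·0.18 + 5·0.16
 = 0.44 + 0.8 + 0.84 + 0.56 + 0.72 + 0.8
 = 4.16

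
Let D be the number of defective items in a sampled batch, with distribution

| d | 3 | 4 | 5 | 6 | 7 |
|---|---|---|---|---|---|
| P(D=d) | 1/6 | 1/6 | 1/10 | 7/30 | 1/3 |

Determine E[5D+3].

E[5D+3] = Σ (5d+3)·P(D=d)
 = 18·1/6 + 23·1/6 + 28·1/10 + 33·7/30 + 38·1/3
 = 3 + 23/6 + 14/5 + 77/10 + 38/3
 = 30

30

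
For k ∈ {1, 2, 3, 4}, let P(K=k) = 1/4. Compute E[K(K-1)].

E[K(K-1)] = Σ k(k-1)·P(K=k)
 = 0·1/4 + 2·1/4 + 6·1/4 + 12·1/4
 = 0 + 1/2 + 3/2 + 3
 = 5

5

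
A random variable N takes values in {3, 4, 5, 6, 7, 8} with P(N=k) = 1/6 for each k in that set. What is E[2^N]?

84

E[2^N] = Σ 2^n·P(N=n)
 = 8·1/6 + 16·1/6 + 32·1/6 + 64·1/6 + 128·1/6 + 256·1/6
 = 4/3 + 8/3 + 16/3 + 32/3 + 64/3 + 128/3
 = 84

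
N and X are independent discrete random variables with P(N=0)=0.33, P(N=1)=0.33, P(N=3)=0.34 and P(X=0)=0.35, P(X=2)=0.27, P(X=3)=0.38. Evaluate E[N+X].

E[N+X] = Σ_n Σ_x (n+x) · P(N=n)P(X=x)
 = 0·0.1155 + 2·0.0891 + 3·0.1254 + 1·0.1155 + 3·0.0891 + 4·0.1254 + 3·0.119 + 5·0.0918 + 6·0.1292
 = 0 + 0.1782 + 0.3762 + 0.1155 + 0.2673 + 0.5016 + 0.357 + 0.459 + 0.7752
 = 3.03

3.03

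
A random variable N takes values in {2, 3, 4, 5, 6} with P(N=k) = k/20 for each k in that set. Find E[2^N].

32

E[2^N] = Σ 2^n·P(N=n)
 = 4·1/10 + 8·3/20 + 16·1/5 + 32·1/4 + 64·3/10
 = 2/5 + 6/5 + 16/5 + 8 + 96/5
 = 32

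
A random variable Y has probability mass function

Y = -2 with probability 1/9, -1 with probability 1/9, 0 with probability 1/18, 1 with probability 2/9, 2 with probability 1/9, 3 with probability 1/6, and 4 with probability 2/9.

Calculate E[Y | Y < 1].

-1.2

P(Y < 1) = 1/9 + 1/9 + 1/18 = 5/18.
E[Y | Y < 1] = [(-2)·1/9 + (-1)·1/9 + 0·1/18] / (5/18)
 = -1/3 / (5/18)
 = -6/5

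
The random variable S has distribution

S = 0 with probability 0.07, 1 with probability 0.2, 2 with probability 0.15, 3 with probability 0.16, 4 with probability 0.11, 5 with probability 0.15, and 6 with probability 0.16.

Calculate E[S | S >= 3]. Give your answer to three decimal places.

P(S >= 3) = 0.16 + 0.11 + 0.15 + 0.16 = 0.58.
E[S | S >= 3] = [3·0.16 + 4·0.11 + 5·0.15 + 6·0.16] / 0.58
 = 2.63 / 0.58
 = 263/58

4.534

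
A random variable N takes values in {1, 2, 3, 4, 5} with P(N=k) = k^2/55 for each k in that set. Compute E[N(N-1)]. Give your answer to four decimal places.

E[N(N-1)] = Σ n(n-1)·P(N=n)
 = 0·1/55 + 2·4/55 + 6·9/55 + 12·16/55 + 20·5/11
 = 0 + 8/55 + 54/55 + 192/55 + 100/11
 = 754/55

13.7091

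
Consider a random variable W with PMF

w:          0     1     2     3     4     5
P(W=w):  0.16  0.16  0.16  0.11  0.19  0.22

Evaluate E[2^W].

E[2^W] = Σ 2^w·P(W=w)
 = 1·0.16 + 2·0.16 + 4·0.16 + 8·0.11 + 16·0.19 + 32·0.22
 = 0.16 + 0.32 + 0.64 + 0.88 + 3.04 + 7.04
 = 12.08

12.08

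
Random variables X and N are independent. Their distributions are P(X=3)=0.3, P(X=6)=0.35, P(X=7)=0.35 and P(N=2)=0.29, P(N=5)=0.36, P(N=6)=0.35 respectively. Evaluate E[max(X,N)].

5.981

E[max(X,N)] = Σ_x Σ_n max(x,n) · P(X=x)P(N=n)
 = 3·0.087 + 5·0.108 + 6·0.105 + 6·0.1015 + 6·0.126 + 6·0.1225 + 7·0.1015 + 7·0.126 + 7·0.1225
 = 0.261 + 0.54 + 0.63 + 0.609 + 0.756 + 0.735 + 0.7105 + 0.882 + 0.8575
 = 5.981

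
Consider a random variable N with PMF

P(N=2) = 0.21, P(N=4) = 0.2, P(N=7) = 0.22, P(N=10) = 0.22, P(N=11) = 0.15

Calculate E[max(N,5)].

7.44

E[max(N,5)] = Σ max(n,5)·P(N=n)
 = 5·0.21 + 5·0.2 + 7·0.22 + 10·0.22 + 11·0.15
 = 1.05 + 1 + 1.54 + 2.2 + 1.65
 = 7.44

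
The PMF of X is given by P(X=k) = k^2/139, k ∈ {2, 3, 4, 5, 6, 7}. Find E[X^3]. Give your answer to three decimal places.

208.683

E[X^3] = Σ x^3·P(X=x)
 = 8·4/139 + 27·9/139 + 64·16/139 + 125·25/139 + 216·36/139 + 343·49/139
 = 32/139 + 243/139 + 1024/139 + 3125/139 + 7776/139 + 16807/139
 = 29007/139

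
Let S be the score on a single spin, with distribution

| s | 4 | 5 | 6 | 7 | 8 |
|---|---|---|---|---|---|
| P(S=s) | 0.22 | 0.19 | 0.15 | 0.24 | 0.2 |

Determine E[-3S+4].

E[-3S+4] = Σ (-3s+4)·P(S=s)
 = (-8)·0.22 + (-11)·0.19 + (-14)·0.15 + (-17)·0.24 + (-20)·0.2
 = (-1.76) + (-2.09) + (-2.1) + (-4.08) + (-4)
 = -14.03

-14.03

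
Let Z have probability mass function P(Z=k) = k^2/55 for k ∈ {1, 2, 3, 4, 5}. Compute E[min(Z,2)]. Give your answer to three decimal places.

E[min(Z,2)] = Σ min(z,2)·P(Z=z)
 = 1·1/55 + 2·4/55 + 2·9/55 + 2·16/55 + 2·5/11
 = 1/55 + 8/55 + 18/55 + 32/55 + 10/11
 = 109/55

1.982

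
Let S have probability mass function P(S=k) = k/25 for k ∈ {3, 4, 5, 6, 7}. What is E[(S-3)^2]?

E[(S-3)^2] = Σ (s-3)^2·P(S=s)
 = 0·3/25 + 1·4/25 + 4·1/5 + 9·6/25 + 16·7/25
 = 0 + 4/25 + 4/5 + 54/25 + 112/25
 = 38/5

7.6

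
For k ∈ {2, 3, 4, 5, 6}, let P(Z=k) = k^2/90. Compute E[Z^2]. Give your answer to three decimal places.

25.267

E[Z^2] = Σ z^2·P(Z=z)
 = 4·2/45 + 9·1/10 + 16·8/45 + 25·5/18 + 36·2/5
 = 8/45 + 9/10 + 128/45 + 125/18 + 72/5
 = 379/15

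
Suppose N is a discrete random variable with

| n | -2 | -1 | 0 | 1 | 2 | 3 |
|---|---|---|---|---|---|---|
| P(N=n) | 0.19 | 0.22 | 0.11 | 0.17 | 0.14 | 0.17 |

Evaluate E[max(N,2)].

E[max(N,2)] = Σ max(n,2)·P(N=n)
 = 2·0.19 + 2·0.22 + 2·0.11 + 2·0.17 + 2·0.14 + 3·0.17
 = 0.38 + 0.44 + 0.22 + 0.34 + 0.28 + 0.51
 = 2.17

2.17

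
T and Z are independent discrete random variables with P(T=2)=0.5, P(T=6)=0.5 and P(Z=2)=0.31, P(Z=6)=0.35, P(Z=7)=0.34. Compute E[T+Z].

9.1

E[T+Z] = Σ_t Σ_z (t+z) · P(T=t)P(Z=z)
 = 4·0.155 + 8·0.175 + 9·0.17 + 8·0.155 + 12·0.175 + 13·0.17
 = 0.62 + 1.4 + 1.53 + 1.24 + 2.1 + 2.21
 = 9.1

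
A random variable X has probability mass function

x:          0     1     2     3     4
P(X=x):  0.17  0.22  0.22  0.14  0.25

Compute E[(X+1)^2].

11.52

E[(X+1)^2] = Σ (x+1)^2·P(X=x)
 = 1·0.17 + 4·0.22 + 9·0.22 + 16·0.14 + 25·0.25
 = 0.17 + 0.88 + 1.98 + 2.24 + 6.25
 = 11.52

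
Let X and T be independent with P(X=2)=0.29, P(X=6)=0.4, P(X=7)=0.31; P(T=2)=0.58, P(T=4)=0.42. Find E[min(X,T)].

2.5964

E[min(X,T)] = Σ_x Σ_t min(x,t) · P(X=x)P(T=t)
 = 2·0.1682 + 2·0.1218 + 2·0.232 + 4·0.168 + 2·0.1798 + 4·0.1302
 = 0.3364 + 0.2436 + 0.464 + 0.672 + 0.3596 + 0.5208
 = 2.5964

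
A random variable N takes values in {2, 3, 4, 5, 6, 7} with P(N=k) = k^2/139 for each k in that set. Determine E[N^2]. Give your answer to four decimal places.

33.6331

E[N^2] = Σ n^2·P(N=n)
 = 4·4/139 + 9·9/139 + 16·16/139 + 25·25/139 + 36·36/139 + 49·49/139
 = 16/139 + 81/139 + 256/139 + 625/139 + 1296/139 + 2401/139
 = 4675/139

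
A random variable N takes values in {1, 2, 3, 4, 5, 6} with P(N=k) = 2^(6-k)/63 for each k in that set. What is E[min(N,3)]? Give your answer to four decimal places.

E[min(N,3)] = Σ min(n,3)·P(N=n)
 = 1·32/63 + 2·16/63 + 3·8/63 + 3·4/63 + 3·2/63 + 3·1/63
 = 32/63 + 32/63 + 8/21 + 4/21 + 2/21 + 1/21
 = 109/63

1.7302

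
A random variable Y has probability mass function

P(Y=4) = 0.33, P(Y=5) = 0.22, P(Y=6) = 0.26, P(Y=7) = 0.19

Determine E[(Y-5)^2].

1.35

E[(Y-5)^2] = Σ (y-5)^2·P(Y=y)
 = 1·0.33 + 0·0.22 + 1·0.26 + 4·0.19
 = 0.33 + 0 + 0.26 + 0.76
 = 1.35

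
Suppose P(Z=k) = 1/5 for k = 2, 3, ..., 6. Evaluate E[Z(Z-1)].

E[Z(Z-1)] = Σ z(z-1)·P(Z=z)
 = 2·1/5 + 6·1/5 + 12·1/5 + 20·1/5 + 30·1/5
 = 2/5 + 6/5 + 12/5 + 4 + 6
 = 14

14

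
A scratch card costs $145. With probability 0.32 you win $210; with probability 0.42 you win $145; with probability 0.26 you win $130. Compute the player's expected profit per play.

E[payout] = 210·0.32 + 145·0.42 + 130·0.26
 = 67.2 + 60.9 + 33.8
 = 161.9
Net = 161.9 - 145 = 16.9

16.9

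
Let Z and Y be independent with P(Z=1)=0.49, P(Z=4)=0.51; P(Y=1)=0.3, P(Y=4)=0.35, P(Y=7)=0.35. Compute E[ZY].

E[ZY] = Σ_z Σ_y zy · P(Z=z)P(Y=y)
 = 1·0.147 + 4·0.1715 + 7·0.1715 + 4·0.153 + 16·0.1785 + 28·0.1785
 = 0.147 + 0.686 + 1.2005 + 0.612 + 2.856 + 4.998
 = 10.4995

10.4995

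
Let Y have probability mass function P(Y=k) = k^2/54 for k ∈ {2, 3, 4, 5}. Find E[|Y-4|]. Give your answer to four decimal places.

0.7778

E[|Y-4|] = Σ |y-4|·P(Y=y)
 = 2·2/27 + 1·1/6 + 0·8/27 + 1·25/54
 = 4/27 + 1/6 + 0 + 25/54
 = 7/9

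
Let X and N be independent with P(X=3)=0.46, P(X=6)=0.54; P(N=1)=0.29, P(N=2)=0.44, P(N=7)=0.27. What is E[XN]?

14.1372

E[XN] = Σ_x Σ_n xn · P(X=x)P(N=n)
 = 3·0.1334 + 6·0.2024 + 21·0.1242 + 6·0.1566 + 12·0.2376 + 42·0.1458
 = 0.4002 + 1.2144 + 2.6082 + 0.9396 + 2.8512 + 6.1236
 = 14.1372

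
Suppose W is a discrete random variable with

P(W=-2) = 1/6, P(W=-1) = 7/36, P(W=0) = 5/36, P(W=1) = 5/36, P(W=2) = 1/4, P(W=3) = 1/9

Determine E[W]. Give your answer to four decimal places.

E[W] = Σ w·P(W=w)
 = (-2)·1/6 + (-1)·7/36 + 0·5/36 + 1·5/36 + 2·1/4 + 3·1/9
 = (-1/3) + (-7/36) + 0 + 5/36 + 1/2 + 1/3
 = 4/9

0.4444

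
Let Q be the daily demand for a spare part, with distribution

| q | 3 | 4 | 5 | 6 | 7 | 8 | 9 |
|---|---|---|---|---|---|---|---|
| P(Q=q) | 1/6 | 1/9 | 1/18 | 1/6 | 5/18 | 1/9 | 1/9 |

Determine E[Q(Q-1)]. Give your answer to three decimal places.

34.333

E[Q(Q-1)] = Σ q(q-1)·P(Q=q)
 = 6·1/6 + 12·1/9 + 20·1/18 + 30·1/6 + 42·5/18 + 56·1/9 + 72·1/9
 = 1 + 4/3 + 10/9 + 5 + 35/3 + 56/9 + 8
 = 103/3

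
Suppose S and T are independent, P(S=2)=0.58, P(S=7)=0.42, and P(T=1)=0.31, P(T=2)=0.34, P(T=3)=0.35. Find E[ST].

E[ST] = Σ_s Σ_t st · P(S=s)P(T=t)
 = 2·0.1798 + 4·0.1972 + 6·0.203 + 7·0.1302 + 14·0.1428 + 21·0.147
 = 0.3596 + 0.7888 + 1.218 + 0.9114 + 1.9992 + 3.087
 = 8.364

8.364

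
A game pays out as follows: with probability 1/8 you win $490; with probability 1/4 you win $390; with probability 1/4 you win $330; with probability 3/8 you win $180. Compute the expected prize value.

E[payout] = 490·1/8 + 390·1/4 + 330·1/4 + 180·3/8
 = 245/4 + 195/2 + 165/2 + 135/2
 = 1235/4

308.75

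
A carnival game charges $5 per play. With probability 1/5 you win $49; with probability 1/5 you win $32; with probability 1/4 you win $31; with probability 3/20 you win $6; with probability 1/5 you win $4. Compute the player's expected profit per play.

20.65

E[payout] = 49·1/5 + 32·1/5 + 31·1/4 + 6·3/20 + 4·1/5
 = 49/5 + 32/5 + 31/4 + 9/10 + 4/5
 = 513/20
Net = 513/20 - 5 = 413/20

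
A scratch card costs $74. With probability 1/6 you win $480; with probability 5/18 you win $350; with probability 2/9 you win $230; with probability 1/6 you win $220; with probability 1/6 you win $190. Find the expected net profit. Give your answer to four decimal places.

222.6667

E[payout] = 480·1/6 + 350·5/18 + 230·2/9 + 220·1/6 + 190·1/6
 = 80 + 875/9 + 460/9 + 110/3 + 95/3
 = 890/3
Net = 890/3 - 74 = 668/3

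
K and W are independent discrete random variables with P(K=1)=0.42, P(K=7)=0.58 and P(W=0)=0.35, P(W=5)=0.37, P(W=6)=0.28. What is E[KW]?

15.8144

E[KW] = Σ_k Σ_w kw · P(K=k)P(W=w)
 = 0·0.147 + 5·0.1554 + 6·0.1176 + 0·0.203 + 35·0.2146 + 42·0.1624
 = 0 + 0.777 + 0.7056 + 0 + 7.511 + 6.8208
 = 15.8144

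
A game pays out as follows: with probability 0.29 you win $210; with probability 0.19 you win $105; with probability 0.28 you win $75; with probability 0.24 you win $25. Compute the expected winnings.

E[payout] = 210·0.29 + 105·0.19 + 75·0.28 + 25·0.24
 = 60.9 + 19.95 + 21 + 6
 = 107.85

107.85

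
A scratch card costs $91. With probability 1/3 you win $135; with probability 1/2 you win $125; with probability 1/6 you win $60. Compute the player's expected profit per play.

E[payout] = 135·1/3 + 125·1/2 + 60·1/6
 = 45 + 125/2 + 10
 = 235/2
Net = 235/2 - 91 = 53/2

26.5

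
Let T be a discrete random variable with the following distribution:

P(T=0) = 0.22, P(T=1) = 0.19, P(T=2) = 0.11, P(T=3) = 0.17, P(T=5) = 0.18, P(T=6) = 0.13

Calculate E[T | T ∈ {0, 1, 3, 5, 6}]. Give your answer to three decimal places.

2.674

P(T ∈ {0, 1, 3, 5, 6}) = 0.22 + 0.19 + 0.17 + 0.18 + 0.13 = 0.89.
E[T | T ∈ {0, 1, 3, 5, 6}] = [0·0.22 + 1·0.19 + 3·0.17 + 5·0.18 + 6·0.13] / 0.89
 = 2.38 / 0.89
 = 238/89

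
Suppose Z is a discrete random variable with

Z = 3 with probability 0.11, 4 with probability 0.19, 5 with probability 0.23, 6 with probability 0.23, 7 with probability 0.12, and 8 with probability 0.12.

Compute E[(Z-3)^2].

E[(Z-3)^2] = Σ (z-3)^2·P(Z=z)
 = 0·0.11 + 1·0.19 + 4·0.23 + 9·0.23 + 16·0.12 + 25·0.12
 = 0 + 0.19 + 0.92 + 2.07 + 1.92 + 3
 = 8.1

8.1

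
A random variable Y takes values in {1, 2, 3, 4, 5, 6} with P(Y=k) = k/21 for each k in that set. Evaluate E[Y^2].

21

E[Y^2] = Σ y^2·P(Y=y)
 = 1·1/21 + 4·2/21 + 9·1/7 + 16·4/21 + 25·5/21 + 36·2/7
 = 1/21 + 8/21 + 9/7 + 64/21 + 125/21 + 72/7
 = 21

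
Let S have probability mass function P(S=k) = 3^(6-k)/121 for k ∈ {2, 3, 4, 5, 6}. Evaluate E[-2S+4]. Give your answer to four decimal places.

E[-2S+4] = Σ (-2s+4)·P(S=s)
 = 0·81/121 + (-2)·27/121 + (-4)·9/121 + (-6)·3/121 + (-8)·1/121
 = 0 + (-54/121) + (-36/121) + (-18/121) + (-8/121)
 = -116/121

-0.9587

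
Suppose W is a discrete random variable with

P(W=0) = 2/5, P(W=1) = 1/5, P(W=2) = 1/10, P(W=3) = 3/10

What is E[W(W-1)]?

E[W(W-1)] = Σ w(w-1)·P(W=w)
 = 0·2/5 + 0·1/5 + 2·1/10 + 6·3/10
 = 0 + 0 + 1/5 + 9/5
 = 2

2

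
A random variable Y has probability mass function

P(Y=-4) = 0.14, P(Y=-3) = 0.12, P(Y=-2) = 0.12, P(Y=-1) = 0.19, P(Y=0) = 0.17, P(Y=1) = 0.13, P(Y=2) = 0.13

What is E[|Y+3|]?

2.32

E[|Y+3|] = Σ |y+3|·P(Y=y)
 = 1·0.14 + 0·0.12 + 1·0.12 + 2·0.19 + 3·0.17 + 4·0.13 + 5·0.13
 = 0.14 + 0 + 0.12 + 0.38 + 0.51 + 0.52 + 0.65
 = 2.32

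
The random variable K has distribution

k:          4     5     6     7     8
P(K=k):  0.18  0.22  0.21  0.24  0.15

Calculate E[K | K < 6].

P(K < 6) = 0.18 + 0.22 = 0.4.
E[K | K < 6] = [4·0.18 + 5·0.22] / 0.4
 = 1.82 / 0.4
 = 91/20

4.55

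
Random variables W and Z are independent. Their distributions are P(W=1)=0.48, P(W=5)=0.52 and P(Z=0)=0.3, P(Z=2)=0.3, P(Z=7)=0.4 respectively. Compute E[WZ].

10.472

E[WZ] = Σ_w Σ_z wz · P(W=w)P(Z=z)
 = 0·0.144 + 2·0.144 + 7·0.192 + 0·0.156 + 10·0.156 + 35·0.208
 = 0 + 0.288 + 1.344 + 0 + 1.56 + 7.28
 = 10.472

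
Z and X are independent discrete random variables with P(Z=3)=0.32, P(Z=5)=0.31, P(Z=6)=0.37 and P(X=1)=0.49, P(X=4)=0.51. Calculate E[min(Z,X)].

E[min(Z,X)] = Σ_z Σ_x min(z,x) · P(Z=z)P(X=x)
 = 1·0.1568 + 3·0.1632 + 1·0.1519 + 4·0.1581 + 1·0.1813 + 4·0.1887
 = 0.1568 + 0.4896 + 0.1519 + 0.6324 + 0.1813 + 0.7548
 = 2.3668

2.3668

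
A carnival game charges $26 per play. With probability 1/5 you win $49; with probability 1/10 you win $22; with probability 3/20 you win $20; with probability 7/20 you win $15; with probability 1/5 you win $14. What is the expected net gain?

-2.95

E[payout] = 49·1/5 + 22·1/10 + 20·3/20 + 15·7/20 + 14·1/5
 = 49/5 + 11/5 + 3 + 21/4 + 14/5
 = 461/20
Net = 461/20 - 26 = -59/20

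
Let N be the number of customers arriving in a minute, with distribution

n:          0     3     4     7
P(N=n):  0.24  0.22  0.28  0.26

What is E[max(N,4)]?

4.78

E[max(N,4)] = Σ max(n,4)·P(N=n)
 = 4·0.24 + 4·0.22 + 4·0.28 + 7·0.26
 = 0.96 + 0.88 + 1.12 + 1.82
 = 4.78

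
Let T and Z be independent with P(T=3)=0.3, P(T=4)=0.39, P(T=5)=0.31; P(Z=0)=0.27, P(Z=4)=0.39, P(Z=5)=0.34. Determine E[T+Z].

7.27

E[T+Z] = Σ_t Σ_z (t+z) · P(T=t)P(Z=z)
 = 3·0.081 + 7·0.117 + 8·0.102 + 4·0.1053 + 8·0.1521 + 9·0.1326 + 5·0.0837 + 9·0.1209 + 10·0.1054
 = 0.243 + 0.819 + 0.816 + 0.4212 + 1.2168 + 1.1934 + 0.4185 + 1.0881 + 1.054
 = 7.27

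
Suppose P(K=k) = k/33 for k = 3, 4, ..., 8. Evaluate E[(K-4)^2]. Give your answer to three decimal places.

6.758

E[(K-4)^2] = Σ (k-4)^2·P(K=k)
 = 1·1/11 + 0·4/33 + 1·5/33 + 4·2/11 + 9·7/33 + 16·8/33
 = 1/11 + 0 + 5/33 + 8/11 + 21/11 + 128/33
 = 223/33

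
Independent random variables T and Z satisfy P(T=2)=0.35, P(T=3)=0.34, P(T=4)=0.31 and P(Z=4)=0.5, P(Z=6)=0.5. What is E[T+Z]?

7.96

E[T+Z] = Σ_t Σ_z (t+z) · P(T=t)P(Z=z)
 = 6·0.175 + 8·0.175 + 7·0.17 + 9·0.17 + 8·0.155 + 10·0.155
 = 1.05 + 1.4 + 1.19 + 1.53 + 1.24 + 1.55
 = 7.96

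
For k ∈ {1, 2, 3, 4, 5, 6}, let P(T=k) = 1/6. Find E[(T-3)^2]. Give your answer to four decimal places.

E[(T-3)^2] = Σ (t-3)^2·P(T=t)
 = 4·1/6 + 1·1/6 + 0·1/6 + 1·1/6 + 4·1/6 + 9·1/6
 = 2/3 + 1/6 + 0 + 1/6 + 2/3 + 3/2
 = 19/6

3.1667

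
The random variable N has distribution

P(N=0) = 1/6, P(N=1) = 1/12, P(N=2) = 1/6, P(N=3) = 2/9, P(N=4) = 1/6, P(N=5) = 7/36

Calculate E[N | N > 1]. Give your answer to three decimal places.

3.519

P(N > 1) = 1/6 + 2/9 + 1/6 + 7/36 = 3/4.
E[N | N > 1] = [2·1/6 + 3·2/9 + 4·1/6 + 5·7/36] / (3/4)
 = 95/36 / (3/4)
 = 95/27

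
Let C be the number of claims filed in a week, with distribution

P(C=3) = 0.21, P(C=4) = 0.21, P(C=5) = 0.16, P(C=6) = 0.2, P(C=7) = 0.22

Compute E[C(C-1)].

22.22

E[C(C-1)] = Σ c(c-1)·P(C=c)
 = 6·0.21 + 12·0.21 + 20·0.16 + 30·0.2 + 42·0.22
 = 1.26 + 2.52 + 3.2 + 6 + 9.24
 = 22.22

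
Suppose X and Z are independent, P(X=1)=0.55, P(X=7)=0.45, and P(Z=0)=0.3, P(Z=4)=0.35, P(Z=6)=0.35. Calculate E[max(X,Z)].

5.24

E[max(X,Z)] = Σ_x Σ_z max(x,z) · P(X=x)P(Z=z)
 = 1·0.165 + 4·0.1925 + 6·0.1925 + 7·0.135 + 7·0.1575 + 7·0.1575
 = 0.165 + 0.77 + 1.155 + 0.945 + 1.1025 + 1.1025
 = 5.24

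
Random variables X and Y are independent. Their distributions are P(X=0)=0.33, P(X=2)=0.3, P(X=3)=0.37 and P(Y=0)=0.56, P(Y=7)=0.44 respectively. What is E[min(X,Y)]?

0.7524

E[min(X,Y)] = Σ_x Σ_y min(x,y) · P(X=x)P(Y=y)
 = 0·0.1848 + 0·0.1452 + 0·0.168 + 2·0.132 + 0·0.2072 + 3·0.1628
 = 0 + 0 + 0 + 0.264 + 0 + 0.4884
 = 0.7524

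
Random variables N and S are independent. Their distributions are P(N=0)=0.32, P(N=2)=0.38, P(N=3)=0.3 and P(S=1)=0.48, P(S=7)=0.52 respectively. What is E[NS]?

E[NS] = Σ_n Σ_s ns · P(N=n)P(S=s)
 = 0·0.1536 + 0·0.1664 + 2·0.1824 + 14·0.1976 + 3·0.144 + 21·0.156
 = 0 + 0 + 0.3648 + 2.7664 + 0.432 + 3.276
 = 6.8392

6.8392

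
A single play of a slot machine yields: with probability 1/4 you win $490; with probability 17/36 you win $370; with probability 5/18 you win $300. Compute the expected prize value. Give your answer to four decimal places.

E[payout] = 490·1/4 + 370·17/36 + 300·5/18
 = 245/2 + 3145/18 + 250/3
 = 3425/9

380.5556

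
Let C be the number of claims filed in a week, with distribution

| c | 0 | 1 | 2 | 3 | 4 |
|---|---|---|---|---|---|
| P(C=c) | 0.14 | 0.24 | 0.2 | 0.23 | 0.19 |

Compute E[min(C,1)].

E[min(C,1)] = Σ min(c,1)·P(C=c)
 = 0·0.14 + 1·0.24 + 1·0.2 + 1·0.23 + 1·0.19
 = 0 + 0.24 + 0.2 + 0.23 + 0.19
 = 0.86

0.86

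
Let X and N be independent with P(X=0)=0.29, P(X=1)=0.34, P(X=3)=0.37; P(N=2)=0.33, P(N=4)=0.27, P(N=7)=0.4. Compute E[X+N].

5.99

E[X+N] = Σ_x Σ_n (x+n) · P(X=x)P(N=n)
 = 2·0.0957 + 4·0.0783 + 7·0.116 + 3·0.1122 + 5·0.0918 + 8·0.136 + 5·0.1221 + 7·0.0999 + 10·0.148
 = 0.1914 + 0.3132 + 0.812 + 0.3366 + 0.459 + 1.088 + 0.6105 + 0.6993 + 1.48
 = 5.99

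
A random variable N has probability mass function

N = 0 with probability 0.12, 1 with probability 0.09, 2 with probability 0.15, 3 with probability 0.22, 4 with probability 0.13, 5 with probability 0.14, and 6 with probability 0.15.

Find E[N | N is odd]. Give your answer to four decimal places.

3.2222

P(N is odd) = 0.09 + 0.22 + 0.14 = 0.45.
E[N | N is odd] = [1·0.09 + 3·0.22 + 5·0.14] / 0.45
 = 1.45 / 0.45
 = 29/9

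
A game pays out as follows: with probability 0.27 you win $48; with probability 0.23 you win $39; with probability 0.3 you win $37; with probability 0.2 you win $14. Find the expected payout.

35.83

E[payout] = 48·0.27 + 39·0.23 + 37·0.3 + 14·0.2
 = 12.96 + 8.97 + 11.1 + 2.8
 = 35.83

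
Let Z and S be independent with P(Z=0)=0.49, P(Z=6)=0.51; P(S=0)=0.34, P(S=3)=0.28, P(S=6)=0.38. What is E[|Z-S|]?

2.9976

E[|Z-S|] = Σ_z Σ_s |z-s| · P(Z=z)P(S=s)
 = 0·0.1666 + 3·0.1372 + 6·0.1862 + 6·0.1734 + 3·0.1428 + 0·0.1938
 = 0 + 0.4116 + 1.1172 + 1.0404 + 0.4284 + 0
 = 2.9976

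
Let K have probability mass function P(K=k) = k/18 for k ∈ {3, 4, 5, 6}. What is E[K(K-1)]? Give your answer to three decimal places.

E[K(K-1)] = Σ k(k-1)·P(K=k)
 = 6·1/6 + 12·2/9 + 20·5/18 + 30·1/3
 = 1 + 8/3 + 50/9 + 10
 = 173/9

19.222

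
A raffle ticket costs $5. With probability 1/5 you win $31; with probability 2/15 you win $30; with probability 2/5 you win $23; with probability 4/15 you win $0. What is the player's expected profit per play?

E[payout] = 31·1/5 + 30·2/15 + 23·2/5 + 0·4/15
 = 31/5 + 4 + 46/5 + 0
 = 97/5
Net = 97/5 - 5 = 72/5

14.4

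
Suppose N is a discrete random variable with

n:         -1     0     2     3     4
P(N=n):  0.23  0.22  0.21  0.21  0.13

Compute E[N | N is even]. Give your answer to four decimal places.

1.6786

P(N is even) = 0.22 + 0.21 + 0.13 = 0.56.
E[N | N is even] = [0·0.22 + 2·0.21 + 4·0.13] / 0.56
 = 0.94 / 0.56
 = 47/28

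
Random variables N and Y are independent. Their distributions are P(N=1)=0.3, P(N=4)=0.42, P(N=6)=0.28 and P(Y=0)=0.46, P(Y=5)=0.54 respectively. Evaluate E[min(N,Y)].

E[min(N,Y)] = Σ_n Σ_y min(n,y) · P(N=n)P(Y=y)
 = 0·0.138 + 1·0.162 + 0·0.1932 + 4·0.2268 + 0·0.1288 + 5·0.1512
 = 0 + 0.162 + 0 + 0.9072 + 0 + 0.756
 = 1.8252

1.8252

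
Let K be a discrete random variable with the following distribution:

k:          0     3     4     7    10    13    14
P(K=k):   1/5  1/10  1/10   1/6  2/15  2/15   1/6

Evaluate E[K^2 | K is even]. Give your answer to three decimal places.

79.333

P(K is even) = 1/5 + 1/10 + 2/15 + 1/6 = 3/5.
E[K^2 | K is even] = [0·1/5 + 16·1/10 + 100·2/15 + 196·1/6] / (3/5)
 = 238/5 / (3/5)
 = 238/3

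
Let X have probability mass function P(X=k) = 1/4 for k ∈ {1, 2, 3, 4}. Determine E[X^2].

7.5

E[X^2] = Σ x^2·P(X=x)
 = 1·1/4 + 4·1/4 + 9·1/4 + 16·1/4
 = 1/4 + 1 + 9/4 + 4
 = 15/2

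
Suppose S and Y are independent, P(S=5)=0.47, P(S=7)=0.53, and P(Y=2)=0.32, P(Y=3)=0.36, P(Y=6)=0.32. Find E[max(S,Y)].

E[max(S,Y)] = Σ_s Σ_y max(s,y) · P(S=s)P(Y=y)
 = 5·0.1504 + 5·0.1692 + 6·0.1504 + 7·0.1696 + 7·0.1908 + 7·0.1696
 = 0.752 + 0.846 + 0.9024 + 1.1872 + 1.3356 + 1.1872
 = 6.2104

6.2104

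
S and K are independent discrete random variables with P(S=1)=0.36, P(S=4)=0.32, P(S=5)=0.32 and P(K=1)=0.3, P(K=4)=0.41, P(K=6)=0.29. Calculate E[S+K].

6.92

E[S+K] = Σ_s Σ_k (s+k) · P(S=s)P(K=k)
 = 2·0.108 + 5·0.1476 + 7·0.1044 + 5·0.096 + 8·0.1312 + 10·0.0928 + 6·0.096 + 9·0.1312 + 11·0.0928
 = 0.216 + 0.738 + 0.7308 + 0.48 + 1.0496 + 0.928 + 0.576 + 1.1808 + 1.0208
 = 6.92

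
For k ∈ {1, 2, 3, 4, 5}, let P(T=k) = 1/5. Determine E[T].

E[T] = Σ t·P(T=t)
 = 1·1/5 + 2·1/5 + 3·1/5 + 4·1/5 + 5·1/5
 = 1/5 + 2/5 + 3/5 + 4/5 + 1
 = 3

3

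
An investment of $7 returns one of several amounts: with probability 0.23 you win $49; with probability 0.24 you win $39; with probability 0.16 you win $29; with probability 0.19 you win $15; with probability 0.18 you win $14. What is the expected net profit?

E[payout] = 49·0.23 + 39·0.24 + 29·0.16 + 15·0.19 + 14·0.18
 = 11.27 + 9.36 + 4.64 + 2.85 + 2.52
 = 30.64
Net = 30.64 - 7 = 23.64

23.64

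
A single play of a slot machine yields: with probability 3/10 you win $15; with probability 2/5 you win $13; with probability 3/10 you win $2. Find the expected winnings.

10.3

E[payout] = 15·3/10 + 13·2/5 + 2·3/10
 = 9/2 + 26/5 + 3/5
 = 103/10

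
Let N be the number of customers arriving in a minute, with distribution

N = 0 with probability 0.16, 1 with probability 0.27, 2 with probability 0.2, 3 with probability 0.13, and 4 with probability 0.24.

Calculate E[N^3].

20.74

E[N^3] = Σ n^3·P(N=n)
 = 0·0.16 + 1·0.27 + 8·0.2 + 27·0.13 + 64·0.24
 = 0 + 0.27 + 1.6 + 3.51 + 15.36
 = 20.74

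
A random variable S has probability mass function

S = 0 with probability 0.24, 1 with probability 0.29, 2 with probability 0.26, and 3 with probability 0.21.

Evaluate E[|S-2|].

E[|S-2|] = Σ |s-2|·P(S=s)
 = 2·0.24 + 1·0.29 + 0·0.26 + 1·0.21
 = 0.48 + 0.29 + 0 + 0.21
 = 0.98

0.98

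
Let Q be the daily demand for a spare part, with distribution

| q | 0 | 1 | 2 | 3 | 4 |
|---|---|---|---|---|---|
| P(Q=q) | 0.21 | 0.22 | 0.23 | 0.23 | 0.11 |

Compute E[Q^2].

4.97

E[Q^2] = Σ q^2·P(Q=q)
 = 0·0.21 + 1·0.22 + 4·0.23 + 9·0.23 + 16·0.11
 = 0 + 0.22 + 0.92 + 2.07 + 1.76
 = 4.97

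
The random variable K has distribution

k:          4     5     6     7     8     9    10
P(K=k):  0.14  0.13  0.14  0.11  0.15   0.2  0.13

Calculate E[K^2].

54.72

E[K^2] = Σ k^2·P(K=k)
 = 16·0.14 + 25·0.13 + 36·0.14 + 49·0.11 + 64·0.15 + 81·0.2 + 100·0.13
 = 2.24 + 3.25 + 5.04 + 5.39 + 9.6 + 16.2 + 13
 = 54.72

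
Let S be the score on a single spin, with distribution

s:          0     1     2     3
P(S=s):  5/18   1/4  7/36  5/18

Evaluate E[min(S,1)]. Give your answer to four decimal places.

E[min(S,1)] = Σ min(s,1)·P(S=s)
 = 0·5/18 + 1·1/4 + 1·7/36 + 1·5/18
 = 0 + 1/4 + 7/36 + 5/18
 = 13/18

0.7222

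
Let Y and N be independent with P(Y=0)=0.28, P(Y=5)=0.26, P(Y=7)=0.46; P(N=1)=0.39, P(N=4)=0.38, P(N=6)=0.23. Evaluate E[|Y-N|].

E[|Y-N|] = Σ_y Σ_n |y-n| · P(Y=y)P(N=n)
 = 1·0.1092 + 4·0.1064 + 6·0.0644 + 4·0.1014 + 1·0.0988 + 1·0.0598 + 6·0.1794 + 3·0.1748 + 1·0.1058
 = 0.1092 + 0.4256 + 0.3864 + 0.4056 + 0.0988 + 0.0598 + 1.0764 + 0.5244 + 0.1058
 = 3.192

3.192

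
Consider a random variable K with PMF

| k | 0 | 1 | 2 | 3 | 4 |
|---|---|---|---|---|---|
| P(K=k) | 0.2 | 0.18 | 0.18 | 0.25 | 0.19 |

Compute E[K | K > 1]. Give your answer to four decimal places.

P(K > 1) = 0.18 + 0.25 + 0.19 = 0.62.
E[K | K > 1] = [2·0.18 + 3·0.25 + 4·0.19] / 0.62
 = 1.87 / 0.62
 = 187/62

3.0161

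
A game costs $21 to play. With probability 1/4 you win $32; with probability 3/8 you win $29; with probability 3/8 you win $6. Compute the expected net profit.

E[payout] = 32·1/4 + 29·3/8 + 6·3/8
 = 8 + 87/8 + 9/4
 = 169/8
Net = 169/8 - 21 = 1/8

0.125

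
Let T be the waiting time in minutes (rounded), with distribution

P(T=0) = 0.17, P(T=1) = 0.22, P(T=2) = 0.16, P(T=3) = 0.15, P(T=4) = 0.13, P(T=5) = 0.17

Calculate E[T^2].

E[T^2] = Σ t^2·P(T=t)
 = 0·0.17 + 1·0.22 + 4·0.16 + 9·0.15 + 16·0.13 + 25·0.17
 = 0 + 0.22 + 0.64 + 1.35 + 2.08 + 4.25
 = 8.54

8.54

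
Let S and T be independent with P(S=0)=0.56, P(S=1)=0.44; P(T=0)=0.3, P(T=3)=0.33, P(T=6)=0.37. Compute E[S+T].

3.65

E[S+T] = Σ_s Σ_t (s+t) · P(S=s)P(T=t)
 = 0·0.168 + 3·0.1848 + 6·0.2072 + 1·0.132 + 4·0.1452 + 7·0.1628
 = 0 + 0.5544 + 1.2432 + 0.132 + 0.5808 + 1.1396
 = 3.65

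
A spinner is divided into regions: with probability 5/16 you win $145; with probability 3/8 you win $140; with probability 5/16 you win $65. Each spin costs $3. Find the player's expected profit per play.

E[payout] = 145·5/16 + 140·3/8 + 65·5/16
 = 725/16 + 105/2 + 325/16
 = 945/8
Net = 945/8 - 3 = 921/8

115.125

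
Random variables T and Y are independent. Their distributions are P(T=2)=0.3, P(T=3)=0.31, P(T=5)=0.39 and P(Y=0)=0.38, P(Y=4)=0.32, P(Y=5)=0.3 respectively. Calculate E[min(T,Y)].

E[min(T,Y)] = Σ_t Σ_y min(t,y) · P(T=t)P(Y=y)
 = 0·0.114 + 2·0.096 + 2·0.09 + 0·0.1178 + 3·0.0992 + 3·0.093 + 0·0.1482 + 4·0.1248 + 5·0.117
 = 0 + 0.192 + 0.18 + 0 + 0.2976 + 0.279 + 0 + 0.4992 + 0.585
 = 2.0328

2.0328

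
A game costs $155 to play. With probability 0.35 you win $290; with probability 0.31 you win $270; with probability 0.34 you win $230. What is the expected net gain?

108.4

E[payout] = 290·0.35 + 270·0.31 + 230·0.34
 = 101.5 + 83.7 + 78.2
 = 263.4
Net = 263.4 - 155 = 108.4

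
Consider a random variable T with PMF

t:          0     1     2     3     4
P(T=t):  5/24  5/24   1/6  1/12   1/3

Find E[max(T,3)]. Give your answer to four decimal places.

3.3333

E[max(T,3)] = Σ max(t,3)·P(T=t)
 = 3·5/24 + 3·5/24 + 3·1/6 + 3·1/12 + 4·1/3
 = 5/8 + 5/8 + 1/2 + 1/4 + 4/3
 = 10/3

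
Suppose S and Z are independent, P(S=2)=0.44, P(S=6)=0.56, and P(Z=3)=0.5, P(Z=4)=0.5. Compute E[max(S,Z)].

E[max(S,Z)] = Σ_s Σ_z max(s,z) · P(S=s)P(Z=z)
 = 3·0.22 + 4·0.22 + 6·0.28 + 6·0.28
 = 0.66 + 0.88 + 1.68 + 1.68
 = 4.9

4.9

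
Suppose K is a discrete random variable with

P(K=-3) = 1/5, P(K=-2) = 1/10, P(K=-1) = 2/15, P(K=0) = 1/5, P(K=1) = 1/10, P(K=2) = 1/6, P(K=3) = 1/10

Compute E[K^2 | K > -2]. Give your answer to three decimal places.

P(K > -2) = 2/15 + 1/5 + 1/10 + 1/6 + 1/10 = 7/10.
E[K^2 | K > -2] = [1·2/15 + 0·1/5 + 1·1/10 + 4·1/6 + 9·1/10] / (7/10)
 = 9/5 / (7/10)
 = 18/7

2.571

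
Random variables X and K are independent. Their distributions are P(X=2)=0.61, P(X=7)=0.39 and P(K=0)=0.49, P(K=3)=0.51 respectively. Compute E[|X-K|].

3.0422

E[|X-K|] = Σ_x Σ_k |x-k| · P(X=x)P(K=k)
 = 2·0.2989 + 1·0.3111 + 7·0.1911 + 4·0.1989
 = 0.5978 + 0.3111 + 1.3377 + 0.7956
 = 3.0422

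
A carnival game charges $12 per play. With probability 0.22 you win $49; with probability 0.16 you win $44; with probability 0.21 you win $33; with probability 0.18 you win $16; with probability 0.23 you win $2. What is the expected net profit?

16.09

E[payout] = 49·0.22 + 44·0.16 + 33·0.21 + 16·0.18 + 2·0.23
 = 10.78 + 7.04 + 6.93 + 2.88 + 0.46
 = 28.09
Net = 28.09 - 12 = 16.09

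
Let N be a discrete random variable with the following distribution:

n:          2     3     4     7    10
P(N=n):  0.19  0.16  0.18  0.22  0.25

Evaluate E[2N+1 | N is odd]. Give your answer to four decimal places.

11.6316

P(N is odd) = 0.16 + 0.22 = 0.38.
E[2N+1 | N is odd] = [7·0.16 + 15·0.22] / 0.38
 = 4.42 / 0.38
 = 221/19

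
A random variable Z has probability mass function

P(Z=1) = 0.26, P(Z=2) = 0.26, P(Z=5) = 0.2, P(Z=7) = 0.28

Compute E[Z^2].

E[Z^2] = Σ z^2·P(Z=z)
 = 1·0.26 + 4·0.26 + 25·0.2 + 49·0.28
 = 0.26 + 1.04 + 5 + 13.72
 = 20.02

20.02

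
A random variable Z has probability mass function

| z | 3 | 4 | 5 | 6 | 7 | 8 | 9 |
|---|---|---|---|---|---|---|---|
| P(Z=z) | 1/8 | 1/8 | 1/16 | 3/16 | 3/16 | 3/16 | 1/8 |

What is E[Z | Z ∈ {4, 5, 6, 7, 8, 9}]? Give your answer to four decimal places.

6.7143

P(Z ∈ {4, 5, 6, 7, 8, 9}) = 1/8 + 1/16 + 3/16 + 3/16 + 3/16 + 1/8 = 7/8.
E[Z | Z ∈ {4, 5, 6, 7, 8, 9}] = [4·1/8 + 5·1/16 + 6·3/16 + 7·3/16 + 8·3/16 + 9·1/8] / (7/8)
 = 47/8 / (7/8)
 = 47/7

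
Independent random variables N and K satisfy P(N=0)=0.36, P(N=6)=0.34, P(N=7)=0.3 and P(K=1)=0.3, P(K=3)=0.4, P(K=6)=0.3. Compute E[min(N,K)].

E[min(N,K)] = Σ_n Σ_k min(n,k) · P(N=n)P(K=k)
 = 0·0.108 + 0·0.144 + 0·0.108 + 1·0.102 + 3·0.136 + 6·0.102 + 1·0.09 + 3·0.12 + 6·0.09
 = 0 + 0 + 0 + 0.102 + 0.408 + 0.612 + 0.09 + 0.36 + 0.54
 = 2.112

2.112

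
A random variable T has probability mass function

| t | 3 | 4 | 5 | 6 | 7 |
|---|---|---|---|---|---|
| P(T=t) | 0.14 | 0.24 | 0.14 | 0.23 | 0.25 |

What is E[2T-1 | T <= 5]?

P(T <= 5) = 0.14 + 0.24 + 0.14 = 0.52.
E[2T-1 | T <= 5] = [5·0.14 + 7·0.24 + 9·0.14] / 0.52
 = 3.64 / 0.52
 = 7

7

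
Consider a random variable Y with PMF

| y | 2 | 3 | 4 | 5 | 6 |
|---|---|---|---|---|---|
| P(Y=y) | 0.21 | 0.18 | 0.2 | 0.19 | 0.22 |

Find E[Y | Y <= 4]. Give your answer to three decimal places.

P(Y <= 4) = 0.21 + 0.18 + 0.2 = 0.59.
E[Y | Y <= 4] = [2·0.21 + 3·0.18 + 4·0.2] / 0.59
 = 1.76 / 0.59
 = 176/59

2.983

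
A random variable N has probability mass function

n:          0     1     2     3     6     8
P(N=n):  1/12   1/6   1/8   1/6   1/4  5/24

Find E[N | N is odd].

2

P(N is odd) = 1/6 + 1/6 = 1/3.
E[N | N is odd] = [1·1/6 + 3·1/6] / (1/3)
 = 2/3 / (1/3)
 = 2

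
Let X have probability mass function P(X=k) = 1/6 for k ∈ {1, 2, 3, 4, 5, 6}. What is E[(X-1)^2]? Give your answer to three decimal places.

9.167

E[(X-1)^2] = Σ (x-1)^2·P(X=x)
 = 0·1/6 + 1·1/6 + 4·1/6 + 9·1/6 + 16·1/6 + 25·1/6
 = 0 + 1/6 + 2/3 + 3/2 + 8/3 + 25/6
 = 55/6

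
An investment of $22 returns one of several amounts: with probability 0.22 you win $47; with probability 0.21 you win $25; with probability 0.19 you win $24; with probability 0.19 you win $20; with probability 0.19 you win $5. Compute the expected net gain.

2.9

E[payout] = 47·0.22 + 25·0.21 + 24·0.19 + 20·0.19 + 5·0.19
 = 10.34 + 5.25 + 4.56 + 3.8 + 0.95
 = 24.9
Net = 24.9 - 22 = 2.9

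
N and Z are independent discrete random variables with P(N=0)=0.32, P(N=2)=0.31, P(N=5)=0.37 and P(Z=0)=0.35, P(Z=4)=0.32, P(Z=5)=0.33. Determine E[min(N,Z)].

E[min(N,Z)] = Σ_n Σ_z min(n,z) · P(N=n)P(Z=z)
 = 0·0.112 + 0·0.1024 + 0·0.1056 + 0·0.1085 + 2·0.0992 + 2·0.1023 + 0·0.1295 + 4·0.1184 + 5·0.1221
 = 0 + 0 + 0 + 0 + 0.1984 + 0.2046 + 0 + 0.4736 + 0.6105
 = 1.4871

1.4871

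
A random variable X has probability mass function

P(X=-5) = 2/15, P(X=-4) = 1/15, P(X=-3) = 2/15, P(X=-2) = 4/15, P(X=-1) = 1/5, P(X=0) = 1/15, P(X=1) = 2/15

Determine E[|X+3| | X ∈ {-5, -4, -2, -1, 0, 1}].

2

P(X ∈ {-5, -4, -2, -1, 0, 1}) = 2/15 + 1/15 + 4/15 + 1/5 + 1/15 + 2/15 = 13/15.
E[|X+3| | X ∈ {-5, -4, -2, -1, 0, 1}] = [2·2/15 + 1·1/15 + 1·4/15 + 2·1/5 + 3·1/15 + 4·2/15] / (13/15)
 = 26/15 / (13/15)
 = 2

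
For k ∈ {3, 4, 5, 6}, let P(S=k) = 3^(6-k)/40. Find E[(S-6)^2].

E[(S-6)^2] = Σ (s-6)^2·P(S=s)
 = 9·27/40 + 4·9/40 + 1·3/40 + 0·1/40
 = 243/40 + 9/10 + 3/40 + 0
 = 141/20

7.05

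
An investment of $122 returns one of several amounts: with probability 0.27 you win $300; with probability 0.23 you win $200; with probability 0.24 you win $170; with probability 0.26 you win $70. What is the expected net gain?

64

E[payout] = 300·0.27 + 200·0.23 + 170·0.24 + 70·0.26
 = 81 + 46 + 40.8 + 18.2
 = 186
Net = 186 - 122 = 64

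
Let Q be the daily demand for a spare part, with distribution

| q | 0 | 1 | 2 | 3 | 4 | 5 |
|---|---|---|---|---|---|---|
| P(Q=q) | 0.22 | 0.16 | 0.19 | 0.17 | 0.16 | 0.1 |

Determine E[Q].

2.19

E[Q] = Σ q·P(Q=q)
 = 0·0.22 + 1·0.16 + 2·0.19 + 3·0.17 + 4·0.16 + 5·0.1
 = 0 + 0.16 + 0.38 + 0.51 + 0.64 + 0.5
 = 2.19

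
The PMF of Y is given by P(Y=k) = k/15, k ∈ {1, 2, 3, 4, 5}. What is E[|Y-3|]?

E[|Y-3|] = Σ |y-3|·P(Y=y)
 = 2·1/15 + 1·2/15 + 0·1/5 + 1·4/15 + 2·1/3
 = 2/15 + 2/15 + 0 + 4/15 + 2/3
 = 6/5

1.2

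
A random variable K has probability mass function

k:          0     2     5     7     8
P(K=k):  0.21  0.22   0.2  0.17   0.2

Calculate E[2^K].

E[2^K] = Σ 2^k·P(K=k)
 = 1·0.21 + 4·0.22 + 32·0.2 + 128·0.17 + 256·0.2
 = 0.21 + 0.88 + 6.4 + 21.76 + 51.2
 = 80.45

80.45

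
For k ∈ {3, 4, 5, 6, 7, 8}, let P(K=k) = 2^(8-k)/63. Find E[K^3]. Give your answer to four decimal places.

E[K^3] = Σ k^3·P(K=k)
 = 27·32/63 + 64·16/63 + 125·8/63 + 216·4/63 + 343·2/63 + 512·1/63
 = 96/7 + 1024/63 + 1000/63 + 96/7 + 98/9 + 512/63
 = 550/7

78.5714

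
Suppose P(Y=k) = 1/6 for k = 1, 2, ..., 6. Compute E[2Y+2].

E[2Y+2] = Σ (2y+2)·P(Y=y)
 = 4·1/6 + 6·1/6 + 8·1/6 + 10·1/6 + 12·1/6 + 14·1/6
 = 2/3 + 1 + 4/3 + 5/3 + 2 + 7/3
 = 9

9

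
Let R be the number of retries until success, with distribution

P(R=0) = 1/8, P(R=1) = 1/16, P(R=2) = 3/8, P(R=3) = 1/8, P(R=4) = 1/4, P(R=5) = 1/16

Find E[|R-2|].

E[|R-2|] = Σ |r-2|·P(R=r)
 = 2·1/8 + 1·1/16 + 0·3/8 + 1·1/8 + 2·1/4 + 3·1/16
 = 1/4 + 1/16 + 0 + 1/8 + 1/2 + 3/16
 = 9/8

1.125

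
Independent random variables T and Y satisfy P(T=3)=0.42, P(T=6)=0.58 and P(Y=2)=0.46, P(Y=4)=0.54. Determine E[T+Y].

7.82

E[T+Y] = Σ_t Σ_y (t+y) · P(T=t)P(Y=y)
 = 5·0.1932 + 7·0.2268 + 8·0.2668 + 10·0.3132
 = 0.966 + 1.5876 + 2.1344 + 3.132
 = 7.82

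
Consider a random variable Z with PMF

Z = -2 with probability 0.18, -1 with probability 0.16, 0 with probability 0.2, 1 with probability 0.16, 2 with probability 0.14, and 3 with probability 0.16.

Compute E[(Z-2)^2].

5.44

E[(Z-2)^2] = Σ (z-2)^2·P(Z=z)
 = 16·0.18 + 9·0.16 + 4·0.2 + 1·0.16 + 0·0.14 + 1·0.16
 = 2.88 + 1.44 + 0.8 + 0.16 + 0 + 0.16
 = 5.44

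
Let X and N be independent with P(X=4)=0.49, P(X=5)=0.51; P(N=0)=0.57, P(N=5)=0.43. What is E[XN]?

9.6965

E[XN] = Σ_x Σ_n xn · P(X=x)P(N=n)
 = 0·0.2793 + 20·0.2107 + 0·0.2907 + 25·0.2193
 = 0 + 4.214 + 0 + 5.4825
 = 9.6965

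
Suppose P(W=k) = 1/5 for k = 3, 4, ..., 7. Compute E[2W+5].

E[2W+5] = Σ (2w+5)·P(W=w)
 = 11·1/5 + 13·1/5 + 15·1/5 + 17·1/5 + 19·1/5
 = 11/5 + 13/5 + 3 + 17/5 + 19/5
 = 15

15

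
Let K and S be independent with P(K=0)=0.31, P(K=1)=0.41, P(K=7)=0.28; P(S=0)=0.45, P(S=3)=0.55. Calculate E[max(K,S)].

E[max(K,S)] = Σ_k Σ_s max(k,s) · P(K=k)P(S=s)
 = 0·0.1395 + 3·0.1705 + 1·0.1845 + 3·0.2255 + 7·0.126 + 7·0.154
 = 0 + 0.5115 + 0.1845 + 0.6765 + 0.882 + 1.078
 = 3.3325

3.3325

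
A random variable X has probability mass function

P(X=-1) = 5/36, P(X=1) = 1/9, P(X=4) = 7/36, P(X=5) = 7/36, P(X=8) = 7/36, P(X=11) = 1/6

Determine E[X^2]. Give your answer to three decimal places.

40.833

E[X^2] = Σ x^2·P(X=x)
 = 1·5/36 + 1·1/9 + 16·7/36 + 25·7/36 + 64·7/36 + 121·1/6
 = 5/36 + 1/9 + 28/9 + 175/36 + 112/9 + 121/6
 = 245/6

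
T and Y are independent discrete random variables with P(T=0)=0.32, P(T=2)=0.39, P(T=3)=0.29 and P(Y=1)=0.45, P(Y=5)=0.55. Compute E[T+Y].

4.85

E[T+Y] = Σ_t Σ_y (t+y) · P(T=t)P(Y=y)
 = 1·0.144 + 5·0.176 + 3·0.1755 + 7·0.2145 + 4·0.1305 + 8·0.1595
 = 0.144 + 0.88 + 0.5265 + 1.5015 + 0.522 + 1.276
 = 4.85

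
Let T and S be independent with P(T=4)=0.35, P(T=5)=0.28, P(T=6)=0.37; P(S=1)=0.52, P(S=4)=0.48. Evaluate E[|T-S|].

E[|T-S|] = Σ_t Σ_s |t-s| · P(T=t)P(S=s)
 = 3·0.182 + 0·0.168 + 4·0.1456 + 1·0.1344 + 5·0.1924 + 2·0.1776
 = 0.546 + 0 + 0.5824 + 0.1344 + 0.962 + 0.3552
 = 2.58

2.58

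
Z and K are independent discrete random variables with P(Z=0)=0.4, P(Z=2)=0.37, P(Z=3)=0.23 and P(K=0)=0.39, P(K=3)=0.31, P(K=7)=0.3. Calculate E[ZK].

E[ZK] = Σ_z Σ_k zk · P(Z=z)P(K=k)
 = 0·0.156 + 0·0.124 + 0·0.12 + 0·0.1443 + 6·0.1147 + 14·0.111 + 0·0.0897 + 9·0.0713 + 21·0.069
 = 0 + 0 + 0 + 0 + 0.6882 + 1.554 + 0 + 0.6417 + 1.449
 = 4.3329

4.3329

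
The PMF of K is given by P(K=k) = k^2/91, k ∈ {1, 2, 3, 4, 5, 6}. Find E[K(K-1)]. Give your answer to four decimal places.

E[K(K-1)] = Σ k(k-1)·P(K=k)
 = 0·1/91 + 2·4/91 + 6·9/91 + 12·16/91 + 20·25/91 + 30·36/91
 = 0 + 8/91 + 54/91 + 192/91 + 500/91 + 1080/91
 = 262/13

20.1538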